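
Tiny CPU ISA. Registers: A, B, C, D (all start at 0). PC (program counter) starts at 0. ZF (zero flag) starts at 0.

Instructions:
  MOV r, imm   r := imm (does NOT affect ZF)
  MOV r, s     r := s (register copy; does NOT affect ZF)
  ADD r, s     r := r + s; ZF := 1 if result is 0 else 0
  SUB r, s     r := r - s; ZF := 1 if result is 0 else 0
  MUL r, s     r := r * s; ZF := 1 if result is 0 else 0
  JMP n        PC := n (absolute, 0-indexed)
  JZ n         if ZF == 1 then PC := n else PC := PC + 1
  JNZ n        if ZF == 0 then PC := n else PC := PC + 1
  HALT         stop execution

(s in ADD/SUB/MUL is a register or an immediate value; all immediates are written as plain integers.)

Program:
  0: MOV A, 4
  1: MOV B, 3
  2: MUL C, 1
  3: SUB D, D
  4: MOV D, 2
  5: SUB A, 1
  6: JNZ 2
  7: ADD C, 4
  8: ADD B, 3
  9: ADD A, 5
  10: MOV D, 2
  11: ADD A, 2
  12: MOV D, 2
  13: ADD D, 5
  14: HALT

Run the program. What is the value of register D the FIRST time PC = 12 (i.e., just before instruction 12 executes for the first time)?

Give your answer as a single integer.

Step 1: PC=0 exec 'MOV A, 4'. After: A=4 B=0 C=0 D=0 ZF=0 PC=1
Step 2: PC=1 exec 'MOV B, 3'. After: A=4 B=3 C=0 D=0 ZF=0 PC=2
Step 3: PC=2 exec 'MUL C, 1'. After: A=4 B=3 C=0 D=0 ZF=1 PC=3
Step 4: PC=3 exec 'SUB D, D'. After: A=4 B=3 C=0 D=0 ZF=1 PC=4
Step 5: PC=4 exec 'MOV D, 2'. After: A=4 B=3 C=0 D=2 ZF=1 PC=5
Step 6: PC=5 exec 'SUB A, 1'. After: A=3 B=3 C=0 D=2 ZF=0 PC=6
Step 7: PC=6 exec 'JNZ 2'. After: A=3 B=3 C=0 D=2 ZF=0 PC=2
Step 8: PC=2 exec 'MUL C, 1'. After: A=3 B=3 C=0 D=2 ZF=1 PC=3
Step 9: PC=3 exec 'SUB D, D'. After: A=3 B=3 C=0 D=0 ZF=1 PC=4
Step 10: PC=4 exec 'MOV D, 2'. After: A=3 B=3 C=0 D=2 ZF=1 PC=5
Step 11: PC=5 exec 'SUB A, 1'. After: A=2 B=3 C=0 D=2 ZF=0 PC=6
Step 12: PC=6 exec 'JNZ 2'. After: A=2 B=3 C=0 D=2 ZF=0 PC=2
Step 13: PC=2 exec 'MUL C, 1'. After: A=2 B=3 C=0 D=2 ZF=1 PC=3
Step 14: PC=3 exec 'SUB D, D'. After: A=2 B=3 C=0 D=0 ZF=1 PC=4
Step 15: PC=4 exec 'MOV D, 2'. After: A=2 B=3 C=0 D=2 ZF=1 PC=5
Step 16: PC=5 exec 'SUB A, 1'. After: A=1 B=3 C=0 D=2 ZF=0 PC=6
Step 17: PC=6 exec 'JNZ 2'. After: A=1 B=3 C=0 D=2 ZF=0 PC=2
Step 18: PC=2 exec 'MUL C, 1'. After: A=1 B=3 C=0 D=2 ZF=1 PC=3
Step 19: PC=3 exec 'SUB D, D'. After: A=1 B=3 C=0 D=0 ZF=1 PC=4
Step 20: PC=4 exec 'MOV D, 2'. After: A=1 B=3 C=0 D=2 ZF=1 PC=5
Step 21: PC=5 exec 'SUB A, 1'. After: A=0 B=3 C=0 D=2 ZF=1 PC=6
Step 22: PC=6 exec 'JNZ 2'. After: A=0 B=3 C=0 D=2 ZF=1 PC=7
Step 23: PC=7 exec 'ADD C, 4'. After: A=0 B=3 C=4 D=2 ZF=0 PC=8
Step 24: PC=8 exec 'ADD B, 3'. After: A=0 B=6 C=4 D=2 ZF=0 PC=9
Step 25: PC=9 exec 'ADD A, 5'. After: A=5 B=6 C=4 D=2 ZF=0 PC=10
Step 26: PC=10 exec 'MOV D, 2'. After: A=5 B=6 C=4 D=2 ZF=0 PC=11
Step 27: PC=11 exec 'ADD A, 2'. After: A=7 B=6 C=4 D=2 ZF=0 PC=12
First time PC=12: D=2

2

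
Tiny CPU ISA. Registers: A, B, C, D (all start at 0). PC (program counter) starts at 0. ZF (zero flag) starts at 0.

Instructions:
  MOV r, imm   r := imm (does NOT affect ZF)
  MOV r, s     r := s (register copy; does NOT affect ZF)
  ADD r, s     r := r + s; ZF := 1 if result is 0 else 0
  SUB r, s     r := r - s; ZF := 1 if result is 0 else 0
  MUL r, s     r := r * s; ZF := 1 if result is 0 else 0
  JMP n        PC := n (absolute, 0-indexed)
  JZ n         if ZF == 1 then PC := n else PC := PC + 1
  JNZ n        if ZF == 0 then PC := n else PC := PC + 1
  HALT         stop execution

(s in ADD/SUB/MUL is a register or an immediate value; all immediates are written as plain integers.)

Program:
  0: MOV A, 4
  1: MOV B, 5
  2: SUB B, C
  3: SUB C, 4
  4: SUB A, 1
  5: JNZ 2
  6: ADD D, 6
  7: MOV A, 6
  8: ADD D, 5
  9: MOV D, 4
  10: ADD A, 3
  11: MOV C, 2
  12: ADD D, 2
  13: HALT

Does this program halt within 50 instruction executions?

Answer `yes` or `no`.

Answer: yes

Derivation:
Step 1: PC=0 exec 'MOV A, 4'. After: A=4 B=0 C=0 D=0 ZF=0 PC=1
Step 2: PC=1 exec 'MOV B, 5'. After: A=4 B=5 C=0 D=0 ZF=0 PC=2
Step 3: PC=2 exec 'SUB B, C'. After: A=4 B=5 C=0 D=0 ZF=0 PC=3
Step 4: PC=3 exec 'SUB C, 4'. After: A=4 B=5 C=-4 D=0 ZF=0 PC=4
Step 5: PC=4 exec 'SUB A, 1'. After: A=3 B=5 C=-4 D=0 ZF=0 PC=5
Step 6: PC=5 exec 'JNZ 2'. After: A=3 B=5 C=-4 D=0 ZF=0 PC=2
Step 7: PC=2 exec 'SUB B, C'. After: A=3 B=9 C=-4 D=0 ZF=0 PC=3
Step 8: PC=3 exec 'SUB C, 4'. After: A=3 B=9 C=-8 D=0 ZF=0 PC=4
Step 9: PC=4 exec 'SUB A, 1'. After: A=2 B=9 C=-8 D=0 ZF=0 PC=5
Step 10: PC=5 exec 'JNZ 2'. After: A=2 B=9 C=-8 D=0 ZF=0 PC=2
Step 11: PC=2 exec 'SUB B, C'. After: A=2 B=17 C=-8 D=0 ZF=0 PC=3
Step 12: PC=3 exec 'SUB C, 4'. After: A=2 B=17 C=-12 D=0 ZF=0 PC=4
Step 13: PC=4 exec 'SUB A, 1'. After: A=1 B=17 C=-12 D=0 ZF=0 PC=5
Step 14: PC=5 exec 'JNZ 2'. After: A=1 B=17 C=-12 D=0 ZF=0 PC=2
Step 15: PC=2 exec 'SUB B, C'. After: A=1 B=29 C=-12 D=0 ZF=0 PC=3
Step 16: PC=3 exec 'SUB C, 4'. After: A=1 B=29 C=-16 D=0 ZF=0 PC=4
Step 17: PC=4 exec 'SUB A, 1'. After: A=0 B=29 C=-16 D=0 ZF=1 PC=5
Step 18: PC=5 exec 'JNZ 2'. After: A=0 B=29 C=-16 D=0 ZF=1 PC=6
Step 19: PC=6 exec 'ADD D, 6'. After: A=0 B=29 C=-16 D=6 ZF=0 PC=7
Step 20: PC=7 exec 'MOV A, 6'. After: A=6 B=29 C=-16 D=6 ZF=0 PC=8
Step 21: PC=8 exec 'ADD D, 5'. After: A=6 B=29 C=-16 D=11 ZF=0 PC=9
Step 22: PC=9 exec 'MOV D, 4'. After: A=6 B=29 C=-16 D=4 ZF=0 PC=10
Step 23: PC=10 exec 'ADD A, 3'. After: A=9 B=29 C=-16 D=4 ZF=0 PC=11
Step 24: PC=11 exec 'MOV C, 2'. After: A=9 B=29 C=2 D=4 ZF=0 PC=12
Step 25: PC=12 exec 'ADD D, 2'. After: A=9 B=29 C=2 D=6 ZF=0 PC=13
Step 26: PC=13 exec 'HALT'. After: A=9 B=29 C=2 D=6 ZF=0 PC=13 HALTED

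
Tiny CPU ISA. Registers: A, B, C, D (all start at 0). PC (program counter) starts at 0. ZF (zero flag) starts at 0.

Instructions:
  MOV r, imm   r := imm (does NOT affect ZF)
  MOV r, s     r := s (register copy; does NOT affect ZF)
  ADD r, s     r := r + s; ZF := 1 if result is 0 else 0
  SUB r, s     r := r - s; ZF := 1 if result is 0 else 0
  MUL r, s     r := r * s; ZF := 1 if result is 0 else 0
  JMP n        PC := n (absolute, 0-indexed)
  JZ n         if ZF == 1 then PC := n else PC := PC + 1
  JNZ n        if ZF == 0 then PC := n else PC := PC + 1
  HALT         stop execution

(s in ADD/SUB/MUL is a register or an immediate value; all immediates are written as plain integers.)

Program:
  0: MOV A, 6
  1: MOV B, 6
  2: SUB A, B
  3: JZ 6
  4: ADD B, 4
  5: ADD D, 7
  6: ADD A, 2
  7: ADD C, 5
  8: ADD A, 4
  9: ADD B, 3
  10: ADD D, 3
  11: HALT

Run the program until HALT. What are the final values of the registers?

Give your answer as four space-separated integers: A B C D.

Step 1: PC=0 exec 'MOV A, 6'. After: A=6 B=0 C=0 D=0 ZF=0 PC=1
Step 2: PC=1 exec 'MOV B, 6'. After: A=6 B=6 C=0 D=0 ZF=0 PC=2
Step 3: PC=2 exec 'SUB A, B'. After: A=0 B=6 C=0 D=0 ZF=1 PC=3
Step 4: PC=3 exec 'JZ 6'. After: A=0 B=6 C=0 D=0 ZF=1 PC=6
Step 5: PC=6 exec 'ADD A, 2'. After: A=2 B=6 C=0 D=0 ZF=0 PC=7
Step 6: PC=7 exec 'ADD C, 5'. After: A=2 B=6 C=5 D=0 ZF=0 PC=8
Step 7: PC=8 exec 'ADD A, 4'. After: A=6 B=6 C=5 D=0 ZF=0 PC=9
Step 8: PC=9 exec 'ADD B, 3'. After: A=6 B=9 C=5 D=0 ZF=0 PC=10
Step 9: PC=10 exec 'ADD D, 3'. After: A=6 B=9 C=5 D=3 ZF=0 PC=11
Step 10: PC=11 exec 'HALT'. After: A=6 B=9 C=5 D=3 ZF=0 PC=11 HALTED

Answer: 6 9 5 3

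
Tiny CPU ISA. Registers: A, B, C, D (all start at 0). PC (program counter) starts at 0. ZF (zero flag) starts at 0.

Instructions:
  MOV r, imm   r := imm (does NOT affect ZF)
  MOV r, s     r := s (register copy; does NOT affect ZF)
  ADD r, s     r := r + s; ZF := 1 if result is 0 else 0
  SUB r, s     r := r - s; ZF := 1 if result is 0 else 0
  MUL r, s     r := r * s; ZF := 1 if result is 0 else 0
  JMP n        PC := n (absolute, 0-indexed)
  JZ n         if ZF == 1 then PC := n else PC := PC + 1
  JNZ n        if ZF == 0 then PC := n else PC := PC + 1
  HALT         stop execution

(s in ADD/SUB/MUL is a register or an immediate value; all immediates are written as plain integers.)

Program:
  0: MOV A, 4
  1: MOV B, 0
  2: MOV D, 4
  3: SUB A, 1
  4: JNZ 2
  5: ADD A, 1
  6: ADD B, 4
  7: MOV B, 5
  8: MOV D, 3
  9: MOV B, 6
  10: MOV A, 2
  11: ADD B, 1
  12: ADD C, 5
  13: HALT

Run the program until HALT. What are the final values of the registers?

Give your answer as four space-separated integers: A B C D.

Answer: 2 7 5 3

Derivation:
Step 1: PC=0 exec 'MOV A, 4'. After: A=4 B=0 C=0 D=0 ZF=0 PC=1
Step 2: PC=1 exec 'MOV B, 0'. After: A=4 B=0 C=0 D=0 ZF=0 PC=2
Step 3: PC=2 exec 'MOV D, 4'. After: A=4 B=0 C=0 D=4 ZF=0 PC=3
Step 4: PC=3 exec 'SUB A, 1'. After: A=3 B=0 C=0 D=4 ZF=0 PC=4
Step 5: PC=4 exec 'JNZ 2'. After: A=3 B=0 C=0 D=4 ZF=0 PC=2
Step 6: PC=2 exec 'MOV D, 4'. After: A=3 B=0 C=0 D=4 ZF=0 PC=3
Step 7: PC=3 exec 'SUB A, 1'. After: A=2 B=0 C=0 D=4 ZF=0 PC=4
Step 8: PC=4 exec 'JNZ 2'. After: A=2 B=0 C=0 D=4 ZF=0 PC=2
Step 9: PC=2 exec 'MOV D, 4'. After: A=2 B=0 C=0 D=4 ZF=0 PC=3
Step 10: PC=3 exec 'SUB A, 1'. After: A=1 B=0 C=0 D=4 ZF=0 PC=4
Step 11: PC=4 exec 'JNZ 2'. After: A=1 B=0 C=0 D=4 ZF=0 PC=2
Step 12: PC=2 exec 'MOV D, 4'. After: A=1 B=0 C=0 D=4 ZF=0 PC=3
Step 13: PC=3 exec 'SUB A, 1'. After: A=0 B=0 C=0 D=4 ZF=1 PC=4
Step 14: PC=4 exec 'JNZ 2'. After: A=0 B=0 C=0 D=4 ZF=1 PC=5
Step 15: PC=5 exec 'ADD A, 1'. After: A=1 B=0 C=0 D=4 ZF=0 PC=6
Step 16: PC=6 exec 'ADD B, 4'. After: A=1 B=4 C=0 D=4 ZF=0 PC=7
Step 17: PC=7 exec 'MOV B, 5'. After: A=1 B=5 C=0 D=4 ZF=0 PC=8
Step 18: PC=8 exec 'MOV D, 3'. After: A=1 B=5 C=0 D=3 ZF=0 PC=9
Step 19: PC=9 exec 'MOV B, 6'. After: A=1 B=6 C=0 D=3 ZF=0 PC=10
Step 20: PC=10 exec 'MOV A, 2'. After: A=2 B=6 C=0 D=3 ZF=0 PC=11
Step 21: PC=11 exec 'ADD B, 1'. After: A=2 B=7 C=0 D=3 ZF=0 PC=12
Step 22: PC=12 exec 'ADD C, 5'. After: A=2 B=7 C=5 D=3 ZF=0 PC=13
Step 23: PC=13 exec 'HALT'. After: A=2 B=7 C=5 D=3 ZF=0 PC=13 HALTED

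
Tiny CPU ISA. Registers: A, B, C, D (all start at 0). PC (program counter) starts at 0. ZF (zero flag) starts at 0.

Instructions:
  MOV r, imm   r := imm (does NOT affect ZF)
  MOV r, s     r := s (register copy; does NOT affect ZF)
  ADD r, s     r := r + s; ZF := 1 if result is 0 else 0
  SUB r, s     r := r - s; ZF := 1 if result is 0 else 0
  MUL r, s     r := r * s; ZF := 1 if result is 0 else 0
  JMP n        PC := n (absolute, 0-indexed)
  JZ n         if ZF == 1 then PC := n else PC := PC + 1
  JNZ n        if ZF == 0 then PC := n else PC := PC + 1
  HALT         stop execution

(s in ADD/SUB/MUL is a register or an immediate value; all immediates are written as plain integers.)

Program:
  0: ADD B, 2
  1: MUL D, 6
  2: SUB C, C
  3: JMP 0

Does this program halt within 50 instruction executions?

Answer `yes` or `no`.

Answer: no

Derivation:
Step 1: PC=0 exec 'ADD B, 2'. After: A=0 B=2 C=0 D=0 ZF=0 PC=1
Step 2: PC=1 exec 'MUL D, 6'. After: A=0 B=2 C=0 D=0 ZF=1 PC=2
Step 3: PC=2 exec 'SUB C, C'. After: A=0 B=2 C=0 D=0 ZF=1 PC=3
Step 4: PC=3 exec 'JMP 0'. After: A=0 B=2 C=0 D=0 ZF=1 PC=0
Step 5: PC=0 exec 'ADD B, 2'. After: A=0 B=4 C=0 D=0 ZF=0 PC=1
Step 6: PC=1 exec 'MUL D, 6'. After: A=0 B=4 C=0 D=0 ZF=1 PC=2
Step 7: PC=2 exec 'SUB C, C'. After: A=0 B=4 C=0 D=0 ZF=1 PC=3
Step 8: PC=3 exec 'JMP 0'. After: A=0 B=4 C=0 D=0 ZF=1 PC=0
Step 9: PC=0 exec 'ADD B, 2'. After: A=0 B=6 C=0 D=0 ZF=0 PC=1
Step 10: PC=1 exec 'MUL D, 6'. After: A=0 B=6 C=0 D=0 ZF=1 PC=2
Step 11: PC=2 exec 'SUB C, C'. After: A=0 B=6 C=0 D=0 ZF=1 PC=3
Step 12: PC=3 exec 'JMP 0'. After: A=0 B=6 C=0 D=0 ZF=1 PC=0
Step 13: PC=0 exec 'ADD B, 2'. After: A=0 B=8 C=0 D=0 ZF=0 PC=1
Step 14: PC=1 exec 'MUL D, 6'. After: A=0 B=8 C=0 D=0 ZF=1 PC=2
Step 15: PC=2 exec 'SUB C, C'. After: A=0 B=8 C=0 D=0 ZF=1 PC=3
After 50 steps: not halted. PC revisits the same instructions with no path to HALT; will never halt.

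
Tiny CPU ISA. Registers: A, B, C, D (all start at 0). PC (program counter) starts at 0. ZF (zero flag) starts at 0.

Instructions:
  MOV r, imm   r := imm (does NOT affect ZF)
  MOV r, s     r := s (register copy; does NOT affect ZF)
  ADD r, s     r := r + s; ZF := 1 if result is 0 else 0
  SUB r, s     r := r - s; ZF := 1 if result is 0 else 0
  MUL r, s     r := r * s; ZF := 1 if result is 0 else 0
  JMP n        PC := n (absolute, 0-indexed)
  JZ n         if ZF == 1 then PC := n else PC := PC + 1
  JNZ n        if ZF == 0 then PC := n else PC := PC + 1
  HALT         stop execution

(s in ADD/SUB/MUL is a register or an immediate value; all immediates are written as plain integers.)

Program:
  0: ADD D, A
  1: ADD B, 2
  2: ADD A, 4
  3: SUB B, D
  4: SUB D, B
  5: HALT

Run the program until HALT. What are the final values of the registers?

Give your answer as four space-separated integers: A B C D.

Step 1: PC=0 exec 'ADD D, A'. After: A=0 B=0 C=0 D=0 ZF=1 PC=1
Step 2: PC=1 exec 'ADD B, 2'. After: A=0 B=2 C=0 D=0 ZF=0 PC=2
Step 3: PC=2 exec 'ADD A, 4'. After: A=4 B=2 C=0 D=0 ZF=0 PC=3
Step 4: PC=3 exec 'SUB B, D'. After: A=4 B=2 C=0 D=0 ZF=0 PC=4
Step 5: PC=4 exec 'SUB D, B'. After: A=4 B=2 C=0 D=-2 ZF=0 PC=5
Step 6: PC=5 exec 'HALT'. After: A=4 B=2 C=0 D=-2 ZF=0 PC=5 HALTED

Answer: 4 2 0 -2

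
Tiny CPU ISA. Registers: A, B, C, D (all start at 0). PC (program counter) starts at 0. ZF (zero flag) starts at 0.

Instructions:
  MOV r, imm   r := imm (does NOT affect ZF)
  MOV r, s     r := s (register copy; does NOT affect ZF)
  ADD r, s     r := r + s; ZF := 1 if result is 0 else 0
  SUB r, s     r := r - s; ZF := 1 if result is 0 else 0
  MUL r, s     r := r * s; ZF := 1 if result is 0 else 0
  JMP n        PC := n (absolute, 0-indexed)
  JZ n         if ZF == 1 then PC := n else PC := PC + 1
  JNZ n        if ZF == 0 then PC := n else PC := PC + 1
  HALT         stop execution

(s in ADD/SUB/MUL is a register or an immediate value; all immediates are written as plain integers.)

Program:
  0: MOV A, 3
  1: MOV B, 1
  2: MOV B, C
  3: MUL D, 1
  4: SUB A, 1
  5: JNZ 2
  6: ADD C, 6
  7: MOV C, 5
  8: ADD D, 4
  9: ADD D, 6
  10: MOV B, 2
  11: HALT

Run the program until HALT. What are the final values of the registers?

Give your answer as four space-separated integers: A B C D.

Answer: 0 2 5 10

Derivation:
Step 1: PC=0 exec 'MOV A, 3'. After: A=3 B=0 C=0 D=0 ZF=0 PC=1
Step 2: PC=1 exec 'MOV B, 1'. After: A=3 B=1 C=0 D=0 ZF=0 PC=2
Step 3: PC=2 exec 'MOV B, C'. After: A=3 B=0 C=0 D=0 ZF=0 PC=3
Step 4: PC=3 exec 'MUL D, 1'. After: A=3 B=0 C=0 D=0 ZF=1 PC=4
Step 5: PC=4 exec 'SUB A, 1'. After: A=2 B=0 C=0 D=0 ZF=0 PC=5
Step 6: PC=5 exec 'JNZ 2'. After: A=2 B=0 C=0 D=0 ZF=0 PC=2
Step 7: PC=2 exec 'MOV B, C'. After: A=2 B=0 C=0 D=0 ZF=0 PC=3
Step 8: PC=3 exec 'MUL D, 1'. After: A=2 B=0 C=0 D=0 ZF=1 PC=4
Step 9: PC=4 exec 'SUB A, 1'. After: A=1 B=0 C=0 D=0 ZF=0 PC=5
Step 10: PC=5 exec 'JNZ 2'. After: A=1 B=0 C=0 D=0 ZF=0 PC=2
Step 11: PC=2 exec 'MOV B, C'. After: A=1 B=0 C=0 D=0 ZF=0 PC=3
Step 12: PC=3 exec 'MUL D, 1'. After: A=1 B=0 C=0 D=0 ZF=1 PC=4
Step 13: PC=4 exec 'SUB A, 1'. After: A=0 B=0 C=0 D=0 ZF=1 PC=5
Step 14: PC=5 exec 'JNZ 2'. After: A=0 B=0 C=0 D=0 ZF=1 PC=6
Step 15: PC=6 exec 'ADD C, 6'. After: A=0 B=0 C=6 D=0 ZF=0 PC=7
Step 16: PC=7 exec 'MOV C, 5'. After: A=0 B=0 C=5 D=0 ZF=0 PC=8
Step 17: PC=8 exec 'ADD D, 4'. After: A=0 B=0 C=5 D=4 ZF=0 PC=9
Step 18: PC=9 exec 'ADD D, 6'. After: A=0 B=0 C=5 D=10 ZF=0 PC=10
Step 19: PC=10 exec 'MOV B, 2'. After: A=0 B=2 C=5 D=10 ZF=0 PC=11
Step 20: PC=11 exec 'HALT'. After: A=0 B=2 C=5 D=10 ZF=0 PC=11 HALTED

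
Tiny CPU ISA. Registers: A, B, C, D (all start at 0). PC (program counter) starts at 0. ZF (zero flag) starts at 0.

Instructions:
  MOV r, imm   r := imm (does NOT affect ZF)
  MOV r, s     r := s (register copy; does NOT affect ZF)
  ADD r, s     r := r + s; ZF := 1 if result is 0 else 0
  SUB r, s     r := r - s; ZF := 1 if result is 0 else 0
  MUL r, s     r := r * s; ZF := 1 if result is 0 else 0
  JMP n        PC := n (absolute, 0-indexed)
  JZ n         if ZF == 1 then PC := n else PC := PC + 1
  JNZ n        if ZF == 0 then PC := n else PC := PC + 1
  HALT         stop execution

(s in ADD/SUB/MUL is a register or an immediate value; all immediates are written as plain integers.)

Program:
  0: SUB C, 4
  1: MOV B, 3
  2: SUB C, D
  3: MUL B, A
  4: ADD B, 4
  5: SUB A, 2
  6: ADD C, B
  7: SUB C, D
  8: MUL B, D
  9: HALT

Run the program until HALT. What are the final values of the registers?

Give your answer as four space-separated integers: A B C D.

Answer: -2 0 0 0

Derivation:
Step 1: PC=0 exec 'SUB C, 4'. After: A=0 B=0 C=-4 D=0 ZF=0 PC=1
Step 2: PC=1 exec 'MOV B, 3'. After: A=0 B=3 C=-4 D=0 ZF=0 PC=2
Step 3: PC=2 exec 'SUB C, D'. After: A=0 B=3 C=-4 D=0 ZF=0 PC=3
Step 4: PC=3 exec 'MUL B, A'. After: A=0 B=0 C=-4 D=0 ZF=1 PC=4
Step 5: PC=4 exec 'ADD B, 4'. After: A=0 B=4 C=-4 D=0 ZF=0 PC=5
Step 6: PC=5 exec 'SUB A, 2'. After: A=-2 B=4 C=-4 D=0 ZF=0 PC=6
Step 7: PC=6 exec 'ADD C, B'. After: A=-2 B=4 C=0 D=0 ZF=1 PC=7
Step 8: PC=7 exec 'SUB C, D'. After: A=-2 B=4 C=0 D=0 ZF=1 PC=8
Step 9: PC=8 exec 'MUL B, D'. After: A=-2 B=0 C=0 D=0 ZF=1 PC=9
Step 10: PC=9 exec 'HALT'. After: A=-2 B=0 C=0 D=0 ZF=1 PC=9 HALTED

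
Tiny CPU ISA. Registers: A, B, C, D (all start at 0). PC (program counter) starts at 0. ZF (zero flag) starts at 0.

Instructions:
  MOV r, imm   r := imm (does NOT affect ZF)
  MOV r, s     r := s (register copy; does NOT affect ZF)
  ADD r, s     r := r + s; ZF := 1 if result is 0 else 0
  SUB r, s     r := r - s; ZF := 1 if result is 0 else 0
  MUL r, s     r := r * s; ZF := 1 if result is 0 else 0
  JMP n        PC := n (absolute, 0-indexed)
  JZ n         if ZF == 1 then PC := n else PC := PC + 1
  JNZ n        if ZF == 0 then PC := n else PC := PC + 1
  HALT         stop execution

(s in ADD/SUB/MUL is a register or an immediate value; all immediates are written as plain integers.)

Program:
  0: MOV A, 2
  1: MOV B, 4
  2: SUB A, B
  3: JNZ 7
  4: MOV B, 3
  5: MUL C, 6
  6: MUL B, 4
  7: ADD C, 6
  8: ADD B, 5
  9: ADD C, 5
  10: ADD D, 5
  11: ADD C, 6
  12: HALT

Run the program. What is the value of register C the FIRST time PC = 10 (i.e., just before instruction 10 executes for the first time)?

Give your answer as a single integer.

Step 1: PC=0 exec 'MOV A, 2'. After: A=2 B=0 C=0 D=0 ZF=0 PC=1
Step 2: PC=1 exec 'MOV B, 4'. After: A=2 B=4 C=0 D=0 ZF=0 PC=2
Step 3: PC=2 exec 'SUB A, B'. After: A=-2 B=4 C=0 D=0 ZF=0 PC=3
Step 4: PC=3 exec 'JNZ 7'. After: A=-2 B=4 C=0 D=0 ZF=0 PC=7
Step 5: PC=7 exec 'ADD C, 6'. After: A=-2 B=4 C=6 D=0 ZF=0 PC=8
Step 6: PC=8 exec 'ADD B, 5'. After: A=-2 B=9 C=6 D=0 ZF=0 PC=9
Step 7: PC=9 exec 'ADD C, 5'. After: A=-2 B=9 C=11 D=0 ZF=0 PC=10
First time PC=10: C=11

11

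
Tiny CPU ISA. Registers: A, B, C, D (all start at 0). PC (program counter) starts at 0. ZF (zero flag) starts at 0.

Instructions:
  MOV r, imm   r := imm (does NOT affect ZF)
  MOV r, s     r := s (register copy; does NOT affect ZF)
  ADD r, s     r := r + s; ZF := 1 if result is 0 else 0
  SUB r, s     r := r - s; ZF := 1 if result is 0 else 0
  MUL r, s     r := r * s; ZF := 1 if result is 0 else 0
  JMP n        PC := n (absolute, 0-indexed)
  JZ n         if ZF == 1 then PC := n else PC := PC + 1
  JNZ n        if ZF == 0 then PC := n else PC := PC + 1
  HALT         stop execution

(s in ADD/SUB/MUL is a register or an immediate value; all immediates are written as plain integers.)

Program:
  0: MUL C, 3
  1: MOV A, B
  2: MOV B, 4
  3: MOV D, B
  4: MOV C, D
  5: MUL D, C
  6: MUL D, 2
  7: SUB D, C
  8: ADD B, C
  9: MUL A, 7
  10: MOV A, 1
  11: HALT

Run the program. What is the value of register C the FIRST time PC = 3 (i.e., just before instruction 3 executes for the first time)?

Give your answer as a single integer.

Step 1: PC=0 exec 'MUL C, 3'. After: A=0 B=0 C=0 D=0 ZF=1 PC=1
Step 2: PC=1 exec 'MOV A, B'. After: A=0 B=0 C=0 D=0 ZF=1 PC=2
Step 3: PC=2 exec 'MOV B, 4'. After: A=0 B=4 C=0 D=0 ZF=1 PC=3
First time PC=3: C=0

0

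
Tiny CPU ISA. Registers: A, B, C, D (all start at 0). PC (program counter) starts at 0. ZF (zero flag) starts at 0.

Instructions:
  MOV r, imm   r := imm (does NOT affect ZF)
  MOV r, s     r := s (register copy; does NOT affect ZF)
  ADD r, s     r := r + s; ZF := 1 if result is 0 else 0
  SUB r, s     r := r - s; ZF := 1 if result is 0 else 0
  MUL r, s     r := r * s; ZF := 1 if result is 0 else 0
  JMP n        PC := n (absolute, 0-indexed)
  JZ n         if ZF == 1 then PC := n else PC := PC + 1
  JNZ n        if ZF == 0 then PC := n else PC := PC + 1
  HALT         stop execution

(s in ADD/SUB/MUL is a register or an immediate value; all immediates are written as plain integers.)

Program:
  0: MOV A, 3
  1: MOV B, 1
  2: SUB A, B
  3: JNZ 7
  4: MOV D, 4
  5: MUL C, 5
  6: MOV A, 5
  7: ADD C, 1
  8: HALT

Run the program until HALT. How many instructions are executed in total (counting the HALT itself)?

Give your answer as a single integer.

Answer: 6

Derivation:
Step 1: PC=0 exec 'MOV A, 3'. After: A=3 B=0 C=0 D=0 ZF=0 PC=1
Step 2: PC=1 exec 'MOV B, 1'. After: A=3 B=1 C=0 D=0 ZF=0 PC=2
Step 3: PC=2 exec 'SUB A, B'. After: A=2 B=1 C=0 D=0 ZF=0 PC=3
Step 4: PC=3 exec 'JNZ 7'. After: A=2 B=1 C=0 D=0 ZF=0 PC=7
Step 5: PC=7 exec 'ADD C, 1'. After: A=2 B=1 C=1 D=0 ZF=0 PC=8
Step 6: PC=8 exec 'HALT'. After: A=2 B=1 C=1 D=0 ZF=0 PC=8 HALTED
Total instructions executed: 6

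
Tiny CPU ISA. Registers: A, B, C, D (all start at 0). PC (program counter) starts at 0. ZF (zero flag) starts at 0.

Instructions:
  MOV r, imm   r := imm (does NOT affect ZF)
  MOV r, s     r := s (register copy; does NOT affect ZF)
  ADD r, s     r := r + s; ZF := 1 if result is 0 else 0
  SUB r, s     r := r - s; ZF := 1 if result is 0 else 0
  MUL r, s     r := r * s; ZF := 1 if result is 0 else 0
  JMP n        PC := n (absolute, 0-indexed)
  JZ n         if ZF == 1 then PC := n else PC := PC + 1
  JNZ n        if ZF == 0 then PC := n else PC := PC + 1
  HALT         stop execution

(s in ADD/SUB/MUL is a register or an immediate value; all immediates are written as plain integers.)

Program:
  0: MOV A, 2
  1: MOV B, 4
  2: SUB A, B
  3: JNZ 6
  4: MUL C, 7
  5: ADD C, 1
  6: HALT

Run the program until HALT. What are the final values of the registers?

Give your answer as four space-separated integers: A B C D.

Answer: -2 4 0 0

Derivation:
Step 1: PC=0 exec 'MOV A, 2'. After: A=2 B=0 C=0 D=0 ZF=0 PC=1
Step 2: PC=1 exec 'MOV B, 4'. After: A=2 B=4 C=0 D=0 ZF=0 PC=2
Step 3: PC=2 exec 'SUB A, B'. After: A=-2 B=4 C=0 D=0 ZF=0 PC=3
Step 4: PC=3 exec 'JNZ 6'. After: A=-2 B=4 C=0 D=0 ZF=0 PC=6
Step 5: PC=6 exec 'HALT'. After: A=-2 B=4 C=0 D=0 ZF=0 PC=6 HALTED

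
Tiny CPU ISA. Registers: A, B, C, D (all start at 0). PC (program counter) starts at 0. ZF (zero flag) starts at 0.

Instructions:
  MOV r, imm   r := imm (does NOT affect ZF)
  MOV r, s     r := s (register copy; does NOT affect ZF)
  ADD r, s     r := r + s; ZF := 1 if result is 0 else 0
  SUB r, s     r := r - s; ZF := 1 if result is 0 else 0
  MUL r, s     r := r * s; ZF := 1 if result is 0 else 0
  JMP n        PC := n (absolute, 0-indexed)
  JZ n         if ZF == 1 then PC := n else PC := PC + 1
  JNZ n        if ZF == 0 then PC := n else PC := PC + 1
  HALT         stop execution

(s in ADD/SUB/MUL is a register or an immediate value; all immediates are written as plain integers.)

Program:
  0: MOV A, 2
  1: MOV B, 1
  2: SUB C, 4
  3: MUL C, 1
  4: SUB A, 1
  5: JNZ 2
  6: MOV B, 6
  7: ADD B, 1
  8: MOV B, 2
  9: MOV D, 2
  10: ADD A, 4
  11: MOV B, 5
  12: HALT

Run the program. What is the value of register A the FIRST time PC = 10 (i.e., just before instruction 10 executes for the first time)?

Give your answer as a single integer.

Step 1: PC=0 exec 'MOV A, 2'. After: A=2 B=0 C=0 D=0 ZF=0 PC=1
Step 2: PC=1 exec 'MOV B, 1'. After: A=2 B=1 C=0 D=0 ZF=0 PC=2
Step 3: PC=2 exec 'SUB C, 4'. After: A=2 B=1 C=-4 D=0 ZF=0 PC=3
Step 4: PC=3 exec 'MUL C, 1'. After: A=2 B=1 C=-4 D=0 ZF=0 PC=4
Step 5: PC=4 exec 'SUB A, 1'. After: A=1 B=1 C=-4 D=0 ZF=0 PC=5
Step 6: PC=5 exec 'JNZ 2'. After: A=1 B=1 C=-4 D=0 ZF=0 PC=2
Step 7: PC=2 exec 'SUB C, 4'. After: A=1 B=1 C=-8 D=0 ZF=0 PC=3
Step 8: PC=3 exec 'MUL C, 1'. After: A=1 B=1 C=-8 D=0 ZF=0 PC=4
Step 9: PC=4 exec 'SUB A, 1'. After: A=0 B=1 C=-8 D=0 ZF=1 PC=5
Step 10: PC=5 exec 'JNZ 2'. After: A=0 B=1 C=-8 D=0 ZF=1 PC=6
Step 11: PC=6 exec 'MOV B, 6'. After: A=0 B=6 C=-8 D=0 ZF=1 PC=7
Step 12: PC=7 exec 'ADD B, 1'. After: A=0 B=7 C=-8 D=0 ZF=0 PC=8
Step 13: PC=8 exec 'MOV B, 2'. After: A=0 B=2 C=-8 D=0 ZF=0 PC=9
Step 14: PC=9 exec 'MOV D, 2'. After: A=0 B=2 C=-8 D=2 ZF=0 PC=10
First time PC=10: A=0

0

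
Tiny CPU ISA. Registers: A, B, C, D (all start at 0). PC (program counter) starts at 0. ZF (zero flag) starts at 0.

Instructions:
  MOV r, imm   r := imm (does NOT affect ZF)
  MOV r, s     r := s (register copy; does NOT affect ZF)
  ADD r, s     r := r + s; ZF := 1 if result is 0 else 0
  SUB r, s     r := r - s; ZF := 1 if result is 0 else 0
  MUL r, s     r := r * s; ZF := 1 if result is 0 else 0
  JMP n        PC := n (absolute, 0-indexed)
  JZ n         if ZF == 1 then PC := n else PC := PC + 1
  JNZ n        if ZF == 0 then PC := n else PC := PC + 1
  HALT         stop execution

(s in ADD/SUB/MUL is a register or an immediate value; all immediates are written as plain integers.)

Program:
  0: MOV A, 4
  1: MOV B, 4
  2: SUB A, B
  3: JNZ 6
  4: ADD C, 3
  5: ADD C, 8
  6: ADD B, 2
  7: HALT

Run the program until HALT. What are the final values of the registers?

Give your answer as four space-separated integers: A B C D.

Step 1: PC=0 exec 'MOV A, 4'. After: A=4 B=0 C=0 D=0 ZF=0 PC=1
Step 2: PC=1 exec 'MOV B, 4'. After: A=4 B=4 C=0 D=0 ZF=0 PC=2
Step 3: PC=2 exec 'SUB A, B'. After: A=0 B=4 C=0 D=0 ZF=1 PC=3
Step 4: PC=3 exec 'JNZ 6'. After: A=0 B=4 C=0 D=0 ZF=1 PC=4
Step 5: PC=4 exec 'ADD C, 3'. After: A=0 B=4 C=3 D=0 ZF=0 PC=5
Step 6: PC=5 exec 'ADD C, 8'. After: A=0 B=4 C=11 D=0 ZF=0 PC=6
Step 7: PC=6 exec 'ADD B, 2'. After: A=0 B=6 C=11 D=0 ZF=0 PC=7
Step 8: PC=7 exec 'HALT'. After: A=0 B=6 C=11 D=0 ZF=0 PC=7 HALTED

Answer: 0 6 11 0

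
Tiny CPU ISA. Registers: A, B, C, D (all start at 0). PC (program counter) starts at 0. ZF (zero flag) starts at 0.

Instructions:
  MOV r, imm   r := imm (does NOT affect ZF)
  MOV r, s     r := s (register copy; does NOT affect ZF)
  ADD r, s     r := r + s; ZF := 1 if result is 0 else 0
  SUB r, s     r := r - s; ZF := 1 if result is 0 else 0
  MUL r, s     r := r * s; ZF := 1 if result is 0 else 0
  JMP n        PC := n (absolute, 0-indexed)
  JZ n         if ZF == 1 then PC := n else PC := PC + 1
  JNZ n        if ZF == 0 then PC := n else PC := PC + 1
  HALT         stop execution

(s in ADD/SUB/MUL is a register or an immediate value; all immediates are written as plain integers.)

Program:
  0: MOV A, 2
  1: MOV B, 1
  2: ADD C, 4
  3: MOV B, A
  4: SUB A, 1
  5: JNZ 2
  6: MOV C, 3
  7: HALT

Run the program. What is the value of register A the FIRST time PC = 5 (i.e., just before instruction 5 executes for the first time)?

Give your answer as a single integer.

Step 1: PC=0 exec 'MOV A, 2'. After: A=2 B=0 C=0 D=0 ZF=0 PC=1
Step 2: PC=1 exec 'MOV B, 1'. After: A=2 B=1 C=0 D=0 ZF=0 PC=2
Step 3: PC=2 exec 'ADD C, 4'. After: A=2 B=1 C=4 D=0 ZF=0 PC=3
Step 4: PC=3 exec 'MOV B, A'. After: A=2 B=2 C=4 D=0 ZF=0 PC=4
Step 5: PC=4 exec 'SUB A, 1'. After: A=1 B=2 C=4 D=0 ZF=0 PC=5
First time PC=5: A=1

1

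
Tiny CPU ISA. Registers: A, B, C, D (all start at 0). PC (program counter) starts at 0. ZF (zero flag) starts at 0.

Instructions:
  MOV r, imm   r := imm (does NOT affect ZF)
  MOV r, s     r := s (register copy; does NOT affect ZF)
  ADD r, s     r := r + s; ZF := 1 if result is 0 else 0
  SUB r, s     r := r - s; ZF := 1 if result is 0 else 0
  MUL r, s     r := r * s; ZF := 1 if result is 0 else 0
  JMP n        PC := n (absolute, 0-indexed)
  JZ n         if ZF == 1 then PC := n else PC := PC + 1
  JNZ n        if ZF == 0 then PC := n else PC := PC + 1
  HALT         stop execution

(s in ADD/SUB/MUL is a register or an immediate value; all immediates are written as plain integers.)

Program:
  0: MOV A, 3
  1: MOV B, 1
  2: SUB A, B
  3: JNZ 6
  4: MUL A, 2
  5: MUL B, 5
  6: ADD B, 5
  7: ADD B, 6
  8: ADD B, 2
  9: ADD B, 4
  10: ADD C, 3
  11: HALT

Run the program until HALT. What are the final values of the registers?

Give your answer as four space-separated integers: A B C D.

Step 1: PC=0 exec 'MOV A, 3'. After: A=3 B=0 C=0 D=0 ZF=0 PC=1
Step 2: PC=1 exec 'MOV B, 1'. After: A=3 B=1 C=0 D=0 ZF=0 PC=2
Step 3: PC=2 exec 'SUB A, B'. After: A=2 B=1 C=0 D=0 ZF=0 PC=3
Step 4: PC=3 exec 'JNZ 6'. After: A=2 B=1 C=0 D=0 ZF=0 PC=6
Step 5: PC=6 exec 'ADD B, 5'. After: A=2 B=6 C=0 D=0 ZF=0 PC=7
Step 6: PC=7 exec 'ADD B, 6'. After: A=2 B=12 C=0 D=0 ZF=0 PC=8
Step 7: PC=8 exec 'ADD B, 2'. After: A=2 B=14 C=0 D=0 ZF=0 PC=9
Step 8: PC=9 exec 'ADD B, 4'. After: A=2 B=18 C=0 D=0 ZF=0 PC=10
Step 9: PC=10 exec 'ADD C, 3'. After: A=2 B=18 C=3 D=0 ZF=0 PC=11
Step 10: PC=11 exec 'HALT'. After: A=2 B=18 C=3 D=0 ZF=0 PC=11 HALTED

Answer: 2 18 3 0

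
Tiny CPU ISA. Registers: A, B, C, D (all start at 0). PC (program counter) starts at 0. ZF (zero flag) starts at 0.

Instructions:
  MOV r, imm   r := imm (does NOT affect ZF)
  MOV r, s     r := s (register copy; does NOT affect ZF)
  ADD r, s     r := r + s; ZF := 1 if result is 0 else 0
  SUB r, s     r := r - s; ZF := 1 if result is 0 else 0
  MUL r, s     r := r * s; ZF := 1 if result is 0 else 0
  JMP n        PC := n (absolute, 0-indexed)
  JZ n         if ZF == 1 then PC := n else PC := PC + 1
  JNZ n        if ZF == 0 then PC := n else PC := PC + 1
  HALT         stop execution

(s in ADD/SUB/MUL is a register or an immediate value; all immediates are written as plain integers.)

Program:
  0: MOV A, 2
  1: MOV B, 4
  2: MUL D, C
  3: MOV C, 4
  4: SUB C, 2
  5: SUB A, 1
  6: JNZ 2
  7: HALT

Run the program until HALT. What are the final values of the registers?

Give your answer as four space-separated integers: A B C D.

Step 1: PC=0 exec 'MOV A, 2'. After: A=2 B=0 C=0 D=0 ZF=0 PC=1
Step 2: PC=1 exec 'MOV B, 4'. After: A=2 B=4 C=0 D=0 ZF=0 PC=2
Step 3: PC=2 exec 'MUL D, C'. After: A=2 B=4 C=0 D=0 ZF=1 PC=3
Step 4: PC=3 exec 'MOV C, 4'. After: A=2 B=4 C=4 D=0 ZF=1 PC=4
Step 5: PC=4 exec 'SUB C, 2'. After: A=2 B=4 C=2 D=0 ZF=0 PC=5
Step 6: PC=5 exec 'SUB A, 1'. After: A=1 B=4 C=2 D=0 ZF=0 PC=6
Step 7: PC=6 exec 'JNZ 2'. After: A=1 B=4 C=2 D=0 ZF=0 PC=2
Step 8: PC=2 exec 'MUL D, C'. After: A=1 B=4 C=2 D=0 ZF=1 PC=3
Step 9: PC=3 exec 'MOV C, 4'. After: A=1 B=4 C=4 D=0 ZF=1 PC=4
Step 10: PC=4 exec 'SUB C, 2'. After: A=1 B=4 C=2 D=0 ZF=0 PC=5
Step 11: PC=5 exec 'SUB A, 1'. After: A=0 B=4 C=2 D=0 ZF=1 PC=6
Step 12: PC=6 exec 'JNZ 2'. After: A=0 B=4 C=2 D=0 ZF=1 PC=7
Step 13: PC=7 exec 'HALT'. After: A=0 B=4 C=2 D=0 ZF=1 PC=7 HALTED

Answer: 0 4 2 0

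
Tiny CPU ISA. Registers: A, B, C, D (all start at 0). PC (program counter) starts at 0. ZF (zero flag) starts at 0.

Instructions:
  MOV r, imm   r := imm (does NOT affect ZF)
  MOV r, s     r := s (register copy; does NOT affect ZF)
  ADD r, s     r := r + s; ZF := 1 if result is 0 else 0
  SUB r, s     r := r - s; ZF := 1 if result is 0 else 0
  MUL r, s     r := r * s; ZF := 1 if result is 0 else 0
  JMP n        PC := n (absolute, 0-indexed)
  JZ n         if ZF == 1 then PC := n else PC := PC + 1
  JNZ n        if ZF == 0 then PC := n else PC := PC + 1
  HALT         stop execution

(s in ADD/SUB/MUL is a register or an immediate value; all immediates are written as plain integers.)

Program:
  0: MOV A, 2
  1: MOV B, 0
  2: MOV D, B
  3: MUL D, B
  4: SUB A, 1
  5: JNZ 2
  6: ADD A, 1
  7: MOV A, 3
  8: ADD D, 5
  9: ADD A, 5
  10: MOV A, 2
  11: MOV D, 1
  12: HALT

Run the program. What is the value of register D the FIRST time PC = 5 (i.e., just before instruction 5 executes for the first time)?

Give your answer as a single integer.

Step 1: PC=0 exec 'MOV A, 2'. After: A=2 B=0 C=0 D=0 ZF=0 PC=1
Step 2: PC=1 exec 'MOV B, 0'. After: A=2 B=0 C=0 D=0 ZF=0 PC=2
Step 3: PC=2 exec 'MOV D, B'. After: A=2 B=0 C=0 D=0 ZF=0 PC=3
Step 4: PC=3 exec 'MUL D, B'. After: A=2 B=0 C=0 D=0 ZF=1 PC=4
Step 5: PC=4 exec 'SUB A, 1'. After: A=1 B=0 C=0 D=0 ZF=0 PC=5
First time PC=5: D=0

0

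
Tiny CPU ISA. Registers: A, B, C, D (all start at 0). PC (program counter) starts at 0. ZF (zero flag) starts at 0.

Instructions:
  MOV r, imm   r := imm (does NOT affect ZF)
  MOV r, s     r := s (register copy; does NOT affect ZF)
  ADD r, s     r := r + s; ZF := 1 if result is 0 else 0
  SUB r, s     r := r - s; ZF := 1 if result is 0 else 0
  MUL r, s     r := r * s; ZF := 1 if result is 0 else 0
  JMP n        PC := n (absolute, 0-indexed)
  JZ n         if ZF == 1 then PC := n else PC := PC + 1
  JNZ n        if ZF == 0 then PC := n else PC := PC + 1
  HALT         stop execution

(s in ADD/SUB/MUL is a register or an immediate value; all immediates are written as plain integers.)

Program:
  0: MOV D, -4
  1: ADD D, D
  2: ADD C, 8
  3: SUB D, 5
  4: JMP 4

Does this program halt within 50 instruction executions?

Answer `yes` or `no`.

Answer: no

Derivation:
Step 1: PC=0 exec 'MOV D, -4'. After: A=0 B=0 C=0 D=-4 ZF=0 PC=1
Step 2: PC=1 exec 'ADD D, D'. After: A=0 B=0 C=0 D=-8 ZF=0 PC=2
Step 3: PC=2 exec 'ADD C, 8'. After: A=0 B=0 C=8 D=-8 ZF=0 PC=3
Step 4: PC=3 exec 'SUB D, 5'. After: A=0 B=0 C=8 D=-13 ZF=0 PC=4
Step 5: PC=4 exec 'JMP 4'. After: A=0 B=0 C=8 D=-13 ZF=0 PC=4
State after step 5 equals state after step 4: the program is in a cycle of length 1 and will never halt.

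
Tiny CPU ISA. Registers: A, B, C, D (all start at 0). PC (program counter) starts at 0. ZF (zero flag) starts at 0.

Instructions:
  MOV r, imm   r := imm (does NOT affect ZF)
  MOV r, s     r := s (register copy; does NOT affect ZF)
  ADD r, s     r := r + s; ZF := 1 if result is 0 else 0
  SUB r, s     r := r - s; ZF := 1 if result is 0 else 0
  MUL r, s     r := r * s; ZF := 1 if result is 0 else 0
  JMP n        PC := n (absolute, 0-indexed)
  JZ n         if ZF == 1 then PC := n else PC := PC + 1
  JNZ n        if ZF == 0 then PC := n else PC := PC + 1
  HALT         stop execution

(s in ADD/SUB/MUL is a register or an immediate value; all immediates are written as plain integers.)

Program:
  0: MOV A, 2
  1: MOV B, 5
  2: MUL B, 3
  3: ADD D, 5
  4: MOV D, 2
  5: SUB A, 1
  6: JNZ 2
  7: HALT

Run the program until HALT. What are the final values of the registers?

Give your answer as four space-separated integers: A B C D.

Answer: 0 45 0 2

Derivation:
Step 1: PC=0 exec 'MOV A, 2'. After: A=2 B=0 C=0 D=0 ZF=0 PC=1
Step 2: PC=1 exec 'MOV B, 5'. After: A=2 B=5 C=0 D=0 ZF=0 PC=2
Step 3: PC=2 exec 'MUL B, 3'. After: A=2 B=15 C=0 D=0 ZF=0 PC=3
Step 4: PC=3 exec 'ADD D, 5'. After: A=2 B=15 C=0 D=5 ZF=0 PC=4
Step 5: PC=4 exec 'MOV D, 2'. After: A=2 B=15 C=0 D=2 ZF=0 PC=5
Step 6: PC=5 exec 'SUB A, 1'. After: A=1 B=15 C=0 D=2 ZF=0 PC=6
Step 7: PC=6 exec 'JNZ 2'. After: A=1 B=15 C=0 D=2 ZF=0 PC=2
Step 8: PC=2 exec 'MUL B, 3'. After: A=1 B=45 C=0 D=2 ZF=0 PC=3
Step 9: PC=3 exec 'ADD D, 5'. After: A=1 B=45 C=0 D=7 ZF=0 PC=4
Step 10: PC=4 exec 'MOV D, 2'. After: A=1 B=45 C=0 D=2 ZF=0 PC=5
Step 11: PC=5 exec 'SUB A, 1'. After: A=0 B=45 C=0 D=2 ZF=1 PC=6
Step 12: PC=6 exec 'JNZ 2'. After: A=0 B=45 C=0 D=2 ZF=1 PC=7
Step 13: PC=7 exec 'HALT'. After: A=0 B=45 C=0 D=2 ZF=1 PC=7 HALTED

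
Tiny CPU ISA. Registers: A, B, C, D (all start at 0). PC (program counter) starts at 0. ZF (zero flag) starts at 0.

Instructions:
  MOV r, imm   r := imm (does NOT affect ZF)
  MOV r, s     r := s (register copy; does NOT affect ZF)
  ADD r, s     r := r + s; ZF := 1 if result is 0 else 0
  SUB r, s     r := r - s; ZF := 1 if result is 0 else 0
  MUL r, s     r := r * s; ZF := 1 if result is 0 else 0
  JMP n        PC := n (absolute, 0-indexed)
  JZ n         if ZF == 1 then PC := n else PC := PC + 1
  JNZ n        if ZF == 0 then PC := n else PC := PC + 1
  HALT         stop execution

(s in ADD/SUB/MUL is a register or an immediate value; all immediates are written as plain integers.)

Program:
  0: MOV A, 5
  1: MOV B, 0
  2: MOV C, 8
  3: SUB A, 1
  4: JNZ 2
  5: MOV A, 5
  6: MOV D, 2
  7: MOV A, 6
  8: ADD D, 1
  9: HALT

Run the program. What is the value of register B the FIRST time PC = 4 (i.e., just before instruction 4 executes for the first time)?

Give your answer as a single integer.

Step 1: PC=0 exec 'MOV A, 5'. After: A=5 B=0 C=0 D=0 ZF=0 PC=1
Step 2: PC=1 exec 'MOV B, 0'. After: A=5 B=0 C=0 D=0 ZF=0 PC=2
Step 3: PC=2 exec 'MOV C, 8'. After: A=5 B=0 C=8 D=0 ZF=0 PC=3
Step 4: PC=3 exec 'SUB A, 1'. After: A=4 B=0 C=8 D=0 ZF=0 PC=4
First time PC=4: B=0

0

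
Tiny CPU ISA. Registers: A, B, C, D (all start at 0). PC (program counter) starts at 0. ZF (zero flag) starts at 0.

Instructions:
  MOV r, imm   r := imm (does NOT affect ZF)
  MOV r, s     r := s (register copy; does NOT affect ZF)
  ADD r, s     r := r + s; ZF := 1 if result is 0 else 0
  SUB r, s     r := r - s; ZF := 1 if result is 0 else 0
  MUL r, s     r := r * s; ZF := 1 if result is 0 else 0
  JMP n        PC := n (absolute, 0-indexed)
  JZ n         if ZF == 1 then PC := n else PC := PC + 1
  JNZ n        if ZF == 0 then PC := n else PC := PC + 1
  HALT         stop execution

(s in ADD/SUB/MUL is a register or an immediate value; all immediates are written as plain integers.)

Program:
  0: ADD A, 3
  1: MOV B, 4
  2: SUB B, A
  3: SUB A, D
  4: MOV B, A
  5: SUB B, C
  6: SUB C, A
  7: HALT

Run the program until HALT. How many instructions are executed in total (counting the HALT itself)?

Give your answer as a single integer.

Step 1: PC=0 exec 'ADD A, 3'. After: A=3 B=0 C=0 D=0 ZF=0 PC=1
Step 2: PC=1 exec 'MOV B, 4'. After: A=3 B=4 C=0 D=0 ZF=0 PC=2
Step 3: PC=2 exec 'SUB B, A'. After: A=3 B=1 C=0 D=0 ZF=0 PC=3
Step 4: PC=3 exec 'SUB A, D'. After: A=3 B=1 C=0 D=0 ZF=0 PC=4
Step 5: PC=4 exec 'MOV B, A'. After: A=3 B=3 C=0 D=0 ZF=0 PC=5
Step 6: PC=5 exec 'SUB B, C'. After: A=3 B=3 C=0 D=0 ZF=0 PC=6
Step 7: PC=6 exec 'SUB C, A'. After: A=3 B=3 C=-3 D=0 ZF=0 PC=7
Step 8: PC=7 exec 'HALT'. After: A=3 B=3 C=-3 D=0 ZF=0 PC=7 HALTED
Total instructions executed: 8

Answer: 8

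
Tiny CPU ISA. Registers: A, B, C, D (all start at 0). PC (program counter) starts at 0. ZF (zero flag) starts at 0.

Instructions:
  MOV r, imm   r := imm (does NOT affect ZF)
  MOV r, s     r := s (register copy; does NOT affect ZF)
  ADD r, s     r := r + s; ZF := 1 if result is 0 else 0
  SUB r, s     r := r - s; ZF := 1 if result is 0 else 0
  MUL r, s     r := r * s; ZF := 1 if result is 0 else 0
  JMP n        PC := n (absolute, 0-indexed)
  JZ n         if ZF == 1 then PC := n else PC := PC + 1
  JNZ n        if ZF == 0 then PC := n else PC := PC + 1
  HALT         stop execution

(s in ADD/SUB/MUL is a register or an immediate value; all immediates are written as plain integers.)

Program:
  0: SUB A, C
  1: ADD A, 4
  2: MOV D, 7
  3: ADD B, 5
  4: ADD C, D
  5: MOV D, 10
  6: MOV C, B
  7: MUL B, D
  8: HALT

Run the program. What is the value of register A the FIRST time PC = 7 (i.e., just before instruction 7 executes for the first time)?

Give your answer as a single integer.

Step 1: PC=0 exec 'SUB A, C'. After: A=0 B=0 C=0 D=0 ZF=1 PC=1
Step 2: PC=1 exec 'ADD A, 4'. After: A=4 B=0 C=0 D=0 ZF=0 PC=2
Step 3: PC=2 exec 'MOV D, 7'. After: A=4 B=0 C=0 D=7 ZF=0 PC=3
Step 4: PC=3 exec 'ADD B, 5'. After: A=4 B=5 C=0 D=7 ZF=0 PC=4
Step 5: PC=4 exec 'ADD C, D'. After: A=4 B=5 C=7 D=7 ZF=0 PC=5
Step 6: PC=5 exec 'MOV D, 10'. After: A=4 B=5 C=7 D=10 ZF=0 PC=6
Step 7: PC=6 exec 'MOV C, B'. After: A=4 B=5 C=5 D=10 ZF=0 PC=7
First time PC=7: A=4

4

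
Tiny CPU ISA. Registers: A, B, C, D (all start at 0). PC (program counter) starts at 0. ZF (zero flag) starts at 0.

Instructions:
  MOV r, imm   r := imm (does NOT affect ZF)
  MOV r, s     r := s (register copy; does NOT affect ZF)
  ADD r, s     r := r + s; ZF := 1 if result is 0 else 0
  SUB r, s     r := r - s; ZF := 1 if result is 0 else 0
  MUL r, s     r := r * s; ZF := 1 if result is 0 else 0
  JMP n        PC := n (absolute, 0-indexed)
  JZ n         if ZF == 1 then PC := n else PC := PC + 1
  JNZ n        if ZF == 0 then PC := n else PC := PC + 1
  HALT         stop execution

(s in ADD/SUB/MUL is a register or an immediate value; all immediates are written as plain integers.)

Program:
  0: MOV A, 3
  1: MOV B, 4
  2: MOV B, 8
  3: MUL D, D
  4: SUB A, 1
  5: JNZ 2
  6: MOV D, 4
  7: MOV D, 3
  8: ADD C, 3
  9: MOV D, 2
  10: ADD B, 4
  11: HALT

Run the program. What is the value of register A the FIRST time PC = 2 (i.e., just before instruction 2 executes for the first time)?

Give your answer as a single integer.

Step 1: PC=0 exec 'MOV A, 3'. After: A=3 B=0 C=0 D=0 ZF=0 PC=1
Step 2: PC=1 exec 'MOV B, 4'. After: A=3 B=4 C=0 D=0 ZF=0 PC=2
First time PC=2: A=3

3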